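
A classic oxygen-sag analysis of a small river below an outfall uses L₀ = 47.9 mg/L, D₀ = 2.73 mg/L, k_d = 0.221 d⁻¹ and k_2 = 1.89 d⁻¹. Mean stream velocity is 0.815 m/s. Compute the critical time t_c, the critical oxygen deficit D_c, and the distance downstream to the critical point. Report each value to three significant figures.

t_c = [1/(k_2−k_d)] ln[(k_2/k_d)(1 − D₀(k_2−k_d)/(k_d L₀))]
= [1/(1.89−0.221)] ln[(1.89/0.221)(1 − 2.73×1.669/(0.221×47.9))]
= (1/1.669) ln[8.552 × 0.5696] = 0.5992 × ln(4.871) = 0.5992 × 1.583 = 0.9487 d.
L(t_c) = L₀ e^(−k_d t_c) = 47.9 × 0.8109 = 38.84 mg/L, and at the critical point k_2 D_c = k_d L, so D_c = (0.221/1.89) × 38.84 = 4.542 mg/L.
x_c = v t_c = 0.815 m/s × 0.9487 d × 86400 s/d = 66800 m ≈ 66.8 km.

t_c ≈ 0.949 d; D_c ≈ 4.54 mg/L; x_c ≈ 66.8 km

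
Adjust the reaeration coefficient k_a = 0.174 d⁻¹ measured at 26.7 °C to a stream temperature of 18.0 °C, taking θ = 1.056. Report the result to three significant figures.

k_a(T₂) = k_a(T₁) · θ^(T₂−T₁) = 0.174 × 1.056^(18.0−26.7)
= 0.174 × 1.056^-8.70 = 0.174 × 0.6225 = 0.1083 d⁻¹.

k_a ≈ 0.108 d⁻¹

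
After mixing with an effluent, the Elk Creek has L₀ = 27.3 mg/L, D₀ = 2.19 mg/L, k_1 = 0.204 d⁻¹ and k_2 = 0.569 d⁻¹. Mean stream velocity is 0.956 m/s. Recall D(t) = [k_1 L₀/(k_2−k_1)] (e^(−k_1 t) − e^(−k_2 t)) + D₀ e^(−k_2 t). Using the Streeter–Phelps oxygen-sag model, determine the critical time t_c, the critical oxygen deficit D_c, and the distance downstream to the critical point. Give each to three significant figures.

At the critical point dD/dt = 0, so k_1 L₀ e^(−k_1 t) = k_2 D. Substituting D(t) from the Streeter–Phelps equation and solving for t gives
t_c = ln[(k_2/k_1)(1 − D₀(k_2−k_1)/(k_1 L₀))] / (k_2−k_1).
Here k_2−k_1 = 0.3650 d⁻¹ and 1 − D₀(k_2−k_1)/(k_1 L₀) = 1 − 2.19×0.3650/(0.204×27.3) = 0.8565, so
t_c = ln(2.789 × 0.8565) / 0.3650 = 0.8708 / 0.3650 = 2.386 d.
L(t_c) = L₀ e^(−k_1 t_c) = 27.3 × 0.6146 = 16.78 mg/L, and at the critical point k_2 D_c = k_1 L, so D_c = (0.204/0.569) × 16.78 = 6.016 mg/L.
x_c = v t_c = 0.956 m/s × 2.386 d × 86400 s/d = 197100 m ≈ 197 km.

t_c ≈ 2.39 d; D_c ≈ 6.02 mg/L; x_c ≈ 197 km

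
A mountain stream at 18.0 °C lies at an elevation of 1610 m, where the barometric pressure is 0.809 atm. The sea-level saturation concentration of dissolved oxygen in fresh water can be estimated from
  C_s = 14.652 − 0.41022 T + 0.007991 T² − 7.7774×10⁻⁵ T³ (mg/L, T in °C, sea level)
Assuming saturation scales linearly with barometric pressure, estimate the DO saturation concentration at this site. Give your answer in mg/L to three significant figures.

At sea level: C_s = 14.652 − 0.41022×18.0 + 0.007991×18.0² − 7.7774×10⁻⁵×18.0³ = 9.404 mg/L.
Pressure correction: C_s' = 9.404 × 0.809 = 7.607 mg/L.

C_s ≈ 7.61 mg/L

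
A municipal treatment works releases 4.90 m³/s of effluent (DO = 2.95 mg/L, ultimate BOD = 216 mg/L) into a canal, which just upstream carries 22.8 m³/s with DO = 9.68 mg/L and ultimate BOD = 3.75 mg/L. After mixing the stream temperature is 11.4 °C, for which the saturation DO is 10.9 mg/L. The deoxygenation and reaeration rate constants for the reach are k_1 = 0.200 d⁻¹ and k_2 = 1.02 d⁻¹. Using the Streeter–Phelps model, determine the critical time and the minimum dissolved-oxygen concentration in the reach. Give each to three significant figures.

Mixed DO = (22.8×9.68 + 4.90×2.95)/(22.8+4.90) = 235.2/27.70 = 8.489 mg/L.
Mixed L₀ = (22.8×3.75 + 4.90×216)/(27.70) = 1144/27.70 = 41.30 mg/L.
Initial deficit D₀ = C_s − DO₀ = 10.9 − 8.489 = 2.411 mg/L.
t_c = (1/0.8200) ln[(1.02/0.200)(1 − 2.411×0.8200/(0.200×41.30))] = 1.220 × ln(3.879) = 1.653 d.
D_c = (0.200/1.02) × 41.30 × e^(−0.200×1.653) = 0.1961 × 41.30 × 0.7185 = 5.817 mg/L.
Minimum DO = 10.9 − 5.817 = 5.083 mg/L.

t_c ≈ 1.65 d; minimum DO ≈ 5.08 mg/L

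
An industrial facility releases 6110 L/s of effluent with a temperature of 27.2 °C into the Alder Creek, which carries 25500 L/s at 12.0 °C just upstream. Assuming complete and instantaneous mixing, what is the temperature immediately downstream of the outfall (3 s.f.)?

Flow-weighted mixing: C = (Q_r C_r + Q_w C_w)/(Q_r + Q_w)
= (25500×12.0 + 6110×27.2)/(25500 + 6110) = 472200/31610 = 14.94 °C.

14.9 °C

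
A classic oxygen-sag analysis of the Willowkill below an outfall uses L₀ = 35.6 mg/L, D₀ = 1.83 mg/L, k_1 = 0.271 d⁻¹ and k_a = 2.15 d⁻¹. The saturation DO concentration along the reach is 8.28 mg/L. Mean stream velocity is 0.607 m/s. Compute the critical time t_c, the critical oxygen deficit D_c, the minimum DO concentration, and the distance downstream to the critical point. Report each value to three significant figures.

t_c ≈ 0.868 d; D_c ≈ 3.55 mg/L; min DO ≈ 4.73 mg/L; x_c ≈ 45.5 km

t_c = [1/(k_a−k_1)] ln[(k_a/k_1)(1 − D₀(k_a−k_1)/(k_1 L₀))]
= [1/(2.15−0.271)] ln[(2.15/0.271)(1 − 1.83×1.879/(0.271×35.6))]
= (1/1.879) ln[7.934 × 0.6436] = 0.5322 × ln(5.106) = 0.5322 × 1.630 = 0.8677 d.
L(t_c) = L₀ e^(−k_1 t_c) = 35.6 × 0.7905 = 28.14 mg/L, and at the critical point k_a D_c = k_1 L, so D_c = (0.271/2.15) × 28.14 = 3.547 mg/L.
Minimum DO = C_s − D_c = 8.28 − 3.547 = 4.733 mg/L.
x_c = v t_c = 0.607 m/s × 0.8677 d × 86400 s/d = 45510 m ≈ 45.5 km.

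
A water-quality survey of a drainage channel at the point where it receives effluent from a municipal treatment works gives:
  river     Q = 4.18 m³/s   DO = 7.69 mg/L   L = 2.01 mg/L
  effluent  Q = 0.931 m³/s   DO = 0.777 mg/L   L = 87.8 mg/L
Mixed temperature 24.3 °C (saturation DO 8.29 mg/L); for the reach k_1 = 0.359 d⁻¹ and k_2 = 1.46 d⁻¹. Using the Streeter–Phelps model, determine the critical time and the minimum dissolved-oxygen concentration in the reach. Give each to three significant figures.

Mixed DO = (4.18×7.69 + 0.931×0.777)/(4.18+0.931) = 32.87/5.111 = 6.431 mg/L.
Mixed L₀ = (4.18×2.01 + 0.931×87.8)/(5.111) = 90.14/5.111 = 17.64 mg/L.
Initial deficit D₀ = C_s − DO₀ = 8.29 − 6.431 = 1.859 mg/L.
t_c = (1/1.101) ln[(1.46/0.359)(1 − 1.859×1.101/(0.359×17.64))] = 0.9083 × ln(2.752) = 0.9195 d.
D_c = (0.359/1.46) × 17.64 × e^(−0.359×0.9195) = 0.2459 × 17.64 × 0.7189 = 3.118 mg/L.
Minimum DO = 8.29 − 3.118 = 5.172 mg/L.

t_c ≈ 0.919 d; minimum DO ≈ 5.17 mg/L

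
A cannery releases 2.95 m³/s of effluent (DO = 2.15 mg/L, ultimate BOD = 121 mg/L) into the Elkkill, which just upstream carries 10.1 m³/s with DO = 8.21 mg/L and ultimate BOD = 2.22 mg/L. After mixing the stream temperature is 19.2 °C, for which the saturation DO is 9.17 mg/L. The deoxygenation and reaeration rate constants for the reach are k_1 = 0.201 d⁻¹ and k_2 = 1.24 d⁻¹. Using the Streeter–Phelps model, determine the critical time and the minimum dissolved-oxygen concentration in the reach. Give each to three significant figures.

t_c ≈ 1.24 d; minimum DO ≈ 5.49 mg/L

Mixed DO = (10.1×8.21 + 2.95×2.15)/(10.1+2.95) = 89.26/13.05 = 6.840 mg/L.
Mixed L₀ = (10.1×2.22 + 2.95×121)/(13.05) = 379.4/13.05 = 29.07 mg/L.
Initial deficit D₀ = C_s − DO₀ = 9.17 − 6.840 = 2.330 mg/L.
t_c = (1/1.039) ln[(1.24/0.201)(1 − 2.330×1.039/(0.201×29.07))] = 0.9625 × ln(3.613) = 1.236 d.
D_c = (0.201/1.24) × 29.07 × e^(−0.201×1.236) = 0.1621 × 29.07 × 0.7800 = 3.675 mg/L.
Minimum DO = 9.17 − 3.675 = 5.495 mg/L.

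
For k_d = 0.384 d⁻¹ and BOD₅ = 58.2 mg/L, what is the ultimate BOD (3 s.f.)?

L₀ ≈ 68.2 mg/L

BOD₅ = L₀(1 − e^(−5k_d)) ⇒ L₀ = BOD₅ / (1 − e^(−5×0.384))
= 58.2 / (1 − 0.1466) = 58.2 / 0.8534 = 68.20 mg/L.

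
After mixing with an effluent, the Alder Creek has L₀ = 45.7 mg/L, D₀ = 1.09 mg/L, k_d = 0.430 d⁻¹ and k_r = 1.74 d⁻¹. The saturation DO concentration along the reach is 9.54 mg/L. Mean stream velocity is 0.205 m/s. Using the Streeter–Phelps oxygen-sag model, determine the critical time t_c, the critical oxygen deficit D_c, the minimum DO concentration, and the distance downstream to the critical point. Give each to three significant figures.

t_c = [1/(k_r−k_d)] ln[(k_r/k_d)(1 − D₀(k_r−k_d)/(k_d L₀))]
= [1/(1.74−0.430)] ln[(1.74/0.430)(1 − 1.09×1.310/(0.430×45.7))]
= (1/1.310) ln[4.047 × 0.9273] = 0.7634 × ln(3.752) = 0.7634 × 1.322 = 1.009 d.
L(t_c) = L₀ e^(−k_d t_c) = 45.7 × 0.6479 = 29.61 mg/L, and at the critical point k_r D_c = k_d L, so D_c = (0.430/1.74) × 29.61 = 7.317 mg/L.
Minimum DO = C_s − D_c = 9.54 − 7.317 = 2.223 mg/L.
x_c = v t_c = 0.205 m/s × 1.009 d × 86400 s/d = 17880 m ≈ 17.9 km.

t_c ≈ 1.01 d; D_c ≈ 7.32 mg/L; min DO ≈ 2.22 mg/L; x_c ≈ 17.9 km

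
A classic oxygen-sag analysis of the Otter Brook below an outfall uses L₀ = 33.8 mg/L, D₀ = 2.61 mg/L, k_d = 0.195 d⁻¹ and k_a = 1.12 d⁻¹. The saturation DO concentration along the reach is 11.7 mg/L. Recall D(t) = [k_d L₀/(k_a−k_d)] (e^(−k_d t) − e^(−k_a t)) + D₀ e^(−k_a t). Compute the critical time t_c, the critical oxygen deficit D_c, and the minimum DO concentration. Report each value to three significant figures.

With k_a/k_d = 5.744 and 1 − D₀(k_a−k_d)/(k_d L₀) = 0.6337,
t_c = ln(5.744 × 0.6337) / (1.12 − 0.195) = ln(3.640) / 0.9250 = 1.292/0.9250 = 1.397 d.
D_c = (k_d/k_a) L₀ e^(−k_d t_c) = (0.195/1.12) × 33.8 × e^(−0.195×1.397) = 0.1741 × 33.8 × 0.7616 = 4.482 mg/L.
Minimum DO = C_s − D_c = 11.7 − 4.482 = 7.218 mg/L.

t_c ≈ 1.40 d; D_c ≈ 4.48 mg/L; min DO ≈ 7.22 mg/L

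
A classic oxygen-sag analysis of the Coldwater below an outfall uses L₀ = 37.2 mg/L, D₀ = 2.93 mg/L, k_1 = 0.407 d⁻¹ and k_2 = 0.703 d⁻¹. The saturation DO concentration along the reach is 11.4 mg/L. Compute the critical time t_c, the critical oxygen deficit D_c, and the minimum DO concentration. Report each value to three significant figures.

t_c ≈ 1.65 d; D_c ≈ 11.0 mg/L; min DO ≈ 0.384 mg/L

At the critical point dD/dt = 0, so k_1 L₀ e^(−k_1 t) = k_2 D. Substituting D(t) from the Streeter–Phelps equation and solving for t gives
t_c = ln[(k_2/k_1)(1 − D₀(k_2−k_1)/(k_1 L₀))] / (k_2−k_1).
Here k_2−k_1 = 0.2960 d⁻¹ and 1 − D₀(k_2−k_1)/(k_1 L₀) = 1 − 2.93×0.2960/(0.407×37.2) = 0.9427, so
t_c = ln(1.727 × 0.9427) / 0.2960 = 0.4876 / 0.2960 = 1.647 d.
D_c = (k_1/k_2) L₀ e^(−k_1 t_c) = (0.407/0.703) × 37.2 × e^(−0.407×1.647) = 0.5789 × 37.2 × 0.5115 = 11.02 mg/L.
Minimum DO = C_s − D_c = 11.4 − 11.02 = 0.3837 mg/L.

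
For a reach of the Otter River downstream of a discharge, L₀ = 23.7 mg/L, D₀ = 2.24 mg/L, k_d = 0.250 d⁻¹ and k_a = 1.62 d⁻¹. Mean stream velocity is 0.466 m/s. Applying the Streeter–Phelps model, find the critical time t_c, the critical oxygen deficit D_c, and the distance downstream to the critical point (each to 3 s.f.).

t_c = [1/(k_a−k_d)] ln[(k_a/k_d)(1 − D₀(k_a−k_d)/(k_d L₀))]
= [1/(1.62−0.250)] ln[(1.62/0.250)(1 − 2.24×1.370/(0.250×23.7))]
= (1/1.370) ln[6.480 × 0.4821] = 0.7299 × ln(3.124) = 0.7299 × 1.139 = 0.8314 d.
L(t_c) = L₀ e^(−k_d t_c) = 23.7 × 0.8123 = 19.25 mg/L, and at the critical point k_a D_c = k_d L, so D_c = (0.250/1.62) × 19.25 = 2.971 mg/L.
x_c = v t_c = 0.466 m/s × 0.8314 d × 86400 s/d = 33470 m ≈ 33.5 km.

t_c ≈ 0.831 d; D_c ≈ 2.97 mg/L; x_c ≈ 33.5 km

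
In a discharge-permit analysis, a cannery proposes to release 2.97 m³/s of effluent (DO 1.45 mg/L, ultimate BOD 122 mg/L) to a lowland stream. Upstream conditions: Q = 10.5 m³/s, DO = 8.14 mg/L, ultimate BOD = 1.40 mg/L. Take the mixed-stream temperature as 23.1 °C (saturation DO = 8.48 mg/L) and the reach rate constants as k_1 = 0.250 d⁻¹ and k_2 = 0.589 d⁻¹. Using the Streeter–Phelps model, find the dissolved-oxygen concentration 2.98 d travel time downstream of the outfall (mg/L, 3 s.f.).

DO ≈ 1.94 mg/L

Mixed DO = (10.5×8.14 + 2.97×1.45)/(10.5+2.97) = 89.78/13.47 = 6.665 mg/L.
Mixed L₀ = (10.5×1.40 + 2.97×122)/(13.47) = 377.0/13.47 = 27.99 mg/L.
Initial deficit D₀ = C_s − DO₀ = 8.48 − 6.665 = 1.815 mg/L.
D(2.98) = [0.250×27.99/(0.589−0.250)](e^(−0.250×2.98) − e^(−0.589×2.98)) + 1.815 e^(−0.589×2.98)
= 20.64 × (0.4747 − 0.1729) + 1.815 × 0.1729 = 6.545 mg/L.
DO = 8.48 − 6.545 = 1.935 mg/L.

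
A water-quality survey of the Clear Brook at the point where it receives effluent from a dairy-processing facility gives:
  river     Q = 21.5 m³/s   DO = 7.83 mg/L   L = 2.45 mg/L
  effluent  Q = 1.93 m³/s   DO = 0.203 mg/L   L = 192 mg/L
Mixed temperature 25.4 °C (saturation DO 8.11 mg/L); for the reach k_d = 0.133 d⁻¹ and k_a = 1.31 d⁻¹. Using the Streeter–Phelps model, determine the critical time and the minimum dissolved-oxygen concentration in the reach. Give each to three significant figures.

t_c ≈ 1.44 d; minimum DO ≈ 6.60 mg/L

Mixed DO = (21.5×7.83 + 1.93×0.203)/(21.5+1.93) = 168.7/23.43 = 7.202 mg/L.
Mixed L₀ = (21.5×2.45 + 1.93×192)/(23.43) = 423.2/23.43 = 18.06 mg/L.
Initial deficit D₀ = C_s − DO₀ = 8.11 − 7.202 = 0.9083 mg/L.
t_c = (1/1.177) ln[(1.31/0.133)(1 − 0.9083×1.177/(0.133×18.06))] = 0.8496 × ln(5.467) = 1.443 d.
D_c = (0.133/1.31) × 18.06 × e^(−0.133×1.443) = 0.1015 × 18.06 × 0.8253 = 1.514 mg/L.
Minimum DO = 8.11 − 1.514 = 6.596 mg/L.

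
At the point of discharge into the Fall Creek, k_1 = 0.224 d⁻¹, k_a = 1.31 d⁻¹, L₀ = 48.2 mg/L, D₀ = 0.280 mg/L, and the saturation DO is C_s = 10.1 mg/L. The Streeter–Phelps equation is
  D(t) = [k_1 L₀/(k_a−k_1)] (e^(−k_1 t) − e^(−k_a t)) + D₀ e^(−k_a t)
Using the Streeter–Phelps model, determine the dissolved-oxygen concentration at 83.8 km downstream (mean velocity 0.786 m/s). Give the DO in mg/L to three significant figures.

DO ≈ 4.48 mg/L

Travel time t = x/v = 83.8 km / (0.786 m/s) = 83800 m / 0.786 m/s = 106600 s = 1.234 d.
k_1 L₀/(k_a−k_1) = 0.224×48.2/(1.31−0.224) = 10.80/1.086 = 9.942 mg/L.
e^(−k_1 t) = e^(−0.224×1.234) = 0.7585; e^(−k_a t) = e^(−1.31×1.234) = 0.1986.
D = 9.942 × (0.7585 − 0.1986) + 0.280 × 0.1986 = 5.567 + 0.05561 = 5.622 mg/L.
DO = C_s − D = 10.1 − 5.622 = 4.478 mg/L.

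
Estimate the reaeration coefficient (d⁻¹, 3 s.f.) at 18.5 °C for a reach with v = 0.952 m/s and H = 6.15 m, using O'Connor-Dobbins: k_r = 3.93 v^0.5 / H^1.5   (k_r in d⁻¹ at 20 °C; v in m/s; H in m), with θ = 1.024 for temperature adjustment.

k_r ≈ 0.243 d⁻¹

k_r(20) = 3.93 × 0.952^0.5 / 6.15^1.5 = 3.93 × 0.9757 / 15.25 = 0.2514 d⁻¹.
k_r(18.5) = 0.2514 × 1.024^(18.5−20) = 0.2514 × 0.9651 = 0.2426 d⁻¹.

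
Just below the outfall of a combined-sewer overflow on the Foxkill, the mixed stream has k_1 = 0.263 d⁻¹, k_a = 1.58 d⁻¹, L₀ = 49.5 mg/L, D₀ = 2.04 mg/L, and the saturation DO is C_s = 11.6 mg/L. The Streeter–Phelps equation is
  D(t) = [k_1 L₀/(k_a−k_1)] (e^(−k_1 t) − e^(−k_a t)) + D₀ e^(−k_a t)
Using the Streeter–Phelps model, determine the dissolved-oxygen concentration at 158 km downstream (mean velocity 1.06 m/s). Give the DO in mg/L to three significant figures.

Travel time t = x/v = 158 km / (1.06 m/s) = 158000 m / 1.06 m/s = 149100 s = 1.725 d.
k_1 L₀/(k_a−k_1) = 0.263×49.5/(1.58−0.263) = 13.02/1.317 = 9.885 mg/L.
e^(−k_1 t) = e^(−0.263×1.725) = 0.6353; e^(−k_a t) = e^(−1.58×1.725) = 0.06549.
D = 9.885 × (0.6353 − 0.06549) + 2.04 × 0.06549 = 5.632 + 0.1336 = 5.766 mg/L.
DO = C_s − D = 11.6 − 5.766 = 5.834 mg/L.

DO ≈ 5.83 mg/L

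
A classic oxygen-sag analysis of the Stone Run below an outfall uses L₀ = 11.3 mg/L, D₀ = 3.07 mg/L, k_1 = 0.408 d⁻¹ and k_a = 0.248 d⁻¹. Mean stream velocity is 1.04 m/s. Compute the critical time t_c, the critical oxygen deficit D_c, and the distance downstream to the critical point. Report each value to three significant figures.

At the critical point dD/dt = 0, so k_1 L₀ e^(−k_1 t) = k_a D. Substituting D(t) from the Streeter–Phelps equation and solving for t gives
t_c = ln[(k_a/k_1)(1 − D₀(k_a−k_1)/(k_1 L₀))] / (k_a−k_1).
Here k_a−k_1 = -0.1600 d⁻¹ and 1 − D₀(k_a−k_1)/(k_1 L₀) = 1 − 3.07×-0.1600/(0.408×11.3) = 1.107, so
t_c = ln(0.6078 × 1.107) / -0.1600 = -0.3966 / -0.1600 = 2.479 d.
L(t_c) = L₀ e^(−k_1 t_c) = 11.3 × 0.3637 = 4.110 mg/L, and at the critical point k_a D_c = k_1 L, so D_c = (0.408/0.248) × 4.110 = 6.762 mg/L.
x_c = v t_c = 1.04 m/s × 2.479 d × 86400 s/d = 222700 m ≈ 223 km.

t_c ≈ 2.48 d; D_c ≈ 6.76 mg/L; x_c ≈ 223 km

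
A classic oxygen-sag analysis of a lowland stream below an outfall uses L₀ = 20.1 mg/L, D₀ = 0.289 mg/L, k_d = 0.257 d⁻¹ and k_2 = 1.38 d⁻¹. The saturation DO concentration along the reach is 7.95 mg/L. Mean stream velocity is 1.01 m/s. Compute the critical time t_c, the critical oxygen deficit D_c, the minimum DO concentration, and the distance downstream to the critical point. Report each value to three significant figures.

With k_2/k_d = 5.370 and 1 − D₀(k_2−k_d)/(k_d L₀) = 0.9372,
t_c = ln(5.370 × 0.9372) / (1.38 − 0.257) = ln(5.032) / 1.123 = 1.616/1.123 = 1.439 d.
D_c = (k_d/k_2) L₀ e^(−k_d t_c) = (0.257/1.38) × 20.1 × e^(−0.257×1.439) = 0.1862 × 20.1 × 0.6909 = 2.586 mg/L.
Minimum DO = C_s − D_c = 7.95 − 2.586 = 5.364 mg/L.
x_c = v t_c = 1.01 m/s × 1.439 d × 86400 s/d = 125600 m ≈ 126 km.

t_c ≈ 1.44 d; D_c ≈ 2.59 mg/L; min DO ≈ 5.36 mg/L; x_c ≈ 126 km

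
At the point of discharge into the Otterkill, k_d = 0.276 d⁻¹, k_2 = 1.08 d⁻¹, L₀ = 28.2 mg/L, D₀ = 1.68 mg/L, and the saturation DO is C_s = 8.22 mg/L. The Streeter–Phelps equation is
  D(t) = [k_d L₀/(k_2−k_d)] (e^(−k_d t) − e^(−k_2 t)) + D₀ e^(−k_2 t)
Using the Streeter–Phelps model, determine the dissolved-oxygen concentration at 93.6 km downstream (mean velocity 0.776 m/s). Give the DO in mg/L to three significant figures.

Travel time t = x/v = 93.6 km / (0.776 m/s) = 93600 m / 0.776 m/s = 120600 s = 1.396 d.
k_d L₀/(k_2−k_d) = 0.276×28.2/(1.08−0.276) = 7.783/0.8040 = 9.681 mg/L.
e^(−k_d t) = e^(−0.276×1.396) = 0.6802; e^(−k_2 t) = e^(−1.08×1.396) = 0.2214.
D = 9.681 × (0.6802 − 0.2214) + 1.68 × 0.2214 = 4.442 + 0.3720 = 4.814 mg/L.
DO = C_s − D = 8.22 − 4.814 = 3.406 mg/L.

DO ≈ 3.41 mg/L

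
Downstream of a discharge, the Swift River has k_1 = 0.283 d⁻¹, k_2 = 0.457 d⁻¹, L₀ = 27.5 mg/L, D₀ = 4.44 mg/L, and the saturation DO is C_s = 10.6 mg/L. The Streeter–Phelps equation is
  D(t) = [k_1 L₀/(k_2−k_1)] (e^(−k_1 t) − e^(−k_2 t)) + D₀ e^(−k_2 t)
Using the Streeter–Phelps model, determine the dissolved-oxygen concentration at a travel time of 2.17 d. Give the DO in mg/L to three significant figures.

k_1 L₀/(k_2−k_1) = 0.283×27.5/(0.457−0.283) = 7.782/0.1740 = 44.73 mg/L.
e^(−k_1 t) = e^(−0.283×2.170) = 0.5411; e^(−k_2 t) = e^(−0.457×2.170) = 0.3709.
D = 44.73 × (0.5411 − 0.3709) + 4.44 × 0.3709 = 7.611 + 1.647 = 9.258 mg/L.
DO = C_s − D = 10.6 − 9.258 = 1.342 mg/L.

DO ≈ 1.34 mg/L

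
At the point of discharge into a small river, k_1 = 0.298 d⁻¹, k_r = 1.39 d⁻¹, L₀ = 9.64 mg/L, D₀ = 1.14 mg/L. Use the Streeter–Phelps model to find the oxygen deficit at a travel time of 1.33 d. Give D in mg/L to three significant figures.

D ≈ 1.54 mg/L

k_1 L₀/(k_r−k_1) = 0.298×9.64/(1.39−0.298) = 2.873/1.092 = 2.631 mg/L.
e^(−k_1 t) = e^(−0.298×1.330) = 0.6728; e^(−k_r t) = e^(−1.39×1.330) = 0.1574.
D = 2.631 × (0.6728 − 0.1574) + 1.14 × 0.1574 = 1.356 + 0.1795 = 1.535 mg/L.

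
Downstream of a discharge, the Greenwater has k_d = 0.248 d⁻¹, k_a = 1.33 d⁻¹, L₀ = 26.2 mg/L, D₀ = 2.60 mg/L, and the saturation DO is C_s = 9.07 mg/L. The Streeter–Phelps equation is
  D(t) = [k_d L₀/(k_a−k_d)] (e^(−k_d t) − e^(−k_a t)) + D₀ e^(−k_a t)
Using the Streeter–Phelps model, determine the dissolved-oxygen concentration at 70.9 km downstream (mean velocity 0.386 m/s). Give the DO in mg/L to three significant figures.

DO ≈ 5.73 mg/L

Travel time t = x/v = 70.9 km / (0.386 m/s) = 70900 m / 0.386 m/s = 183700 s = 2.126 d.
k_d L₀/(k_a−k_d) = 0.248×26.2/(1.33−0.248) = 6.498/1.082 = 6.005 mg/L.
e^(−k_d t) = e^(−0.248×2.126) = 0.5902; e^(−k_a t) = e^(−1.33×2.126) = 0.05916.
D = 6.005 × (0.5902 − 0.05916) + 2.60 × 0.05916 = 3.189 + 0.1538 = 3.343 mg/L.
DO = C_s − D = 9.07 − 3.343 = 5.727 mg/L.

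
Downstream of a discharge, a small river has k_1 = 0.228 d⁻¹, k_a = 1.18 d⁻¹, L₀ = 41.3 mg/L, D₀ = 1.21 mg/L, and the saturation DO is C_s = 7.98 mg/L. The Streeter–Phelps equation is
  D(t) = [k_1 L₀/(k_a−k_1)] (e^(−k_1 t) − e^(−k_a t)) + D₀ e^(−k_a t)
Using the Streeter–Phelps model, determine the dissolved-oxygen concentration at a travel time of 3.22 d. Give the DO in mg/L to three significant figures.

DO ≈ 3.43 mg/L

k_1 L₀/(k_a−k_1) = 0.228×41.3/(1.18−0.228) = 9.416/0.9520 = 9.891 mg/L.
e^(−k_1 t) = e^(−0.228×3.220) = 0.4799; e^(−k_a t) = e^(−1.18×3.220) = 0.02238.
D = 9.891 × (0.4799 − 0.02238) + 1.21 × 0.02238 = 4.525 + 0.02708 = 4.553 mg/L.
DO = C_s − D = 7.98 − 4.553 = 3.427 mg/L.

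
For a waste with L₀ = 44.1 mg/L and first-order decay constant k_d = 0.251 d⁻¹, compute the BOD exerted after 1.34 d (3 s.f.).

y_t = L₀(1 − e^(−k_d t)) = 44.1 × (1 − e^(−0.251×1.34))
= 44.1 × (1 − 0.7144) = 44.1 × 0.2856 = 12.60 mg/L.

y ≈ 12.6 mg/L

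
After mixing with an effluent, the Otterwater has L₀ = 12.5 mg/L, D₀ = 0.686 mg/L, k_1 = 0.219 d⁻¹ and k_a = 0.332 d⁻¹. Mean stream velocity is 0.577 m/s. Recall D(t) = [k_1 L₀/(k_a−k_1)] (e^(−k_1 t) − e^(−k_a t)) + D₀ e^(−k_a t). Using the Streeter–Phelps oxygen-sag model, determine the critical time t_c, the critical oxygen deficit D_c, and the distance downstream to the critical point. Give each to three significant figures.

t_c ≈ 3.43 d; D_c ≈ 3.89 mg/L; x_c ≈ 171 km

With k_a/k_1 = 1.516 and 1 − D₀(k_a−k_1)/(k_1 L₀) = 0.9717,
t_c = ln(1.516 × 0.9717) / (0.332 − 0.219) = ln(1.473) / 0.1130 = 0.3873/0.1130 = 3.428 d.
L(t_c) = L₀ e^(−k_1 t_c) = 12.5 × 0.4720 = 5.901 mg/L, and at the critical point k_a D_c = k_1 L, so D_c = (0.219/0.332) × 5.901 = 3.892 mg/L.
x_c = v t_c = 0.577 m/s × 3.428 d × 86400 s/d = 170900 m ≈ 171 km.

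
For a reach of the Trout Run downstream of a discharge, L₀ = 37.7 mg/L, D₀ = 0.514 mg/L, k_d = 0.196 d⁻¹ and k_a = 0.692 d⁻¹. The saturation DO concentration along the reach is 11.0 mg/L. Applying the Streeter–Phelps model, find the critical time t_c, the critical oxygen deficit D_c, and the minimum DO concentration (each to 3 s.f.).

t_c ≈ 2.47 d; D_c ≈ 6.58 mg/L; min DO ≈ 4.42 mg/L

t_c = [1/(k_a−k_d)] ln[(k_a/k_d)(1 − D₀(k_a−k_d)/(k_d L₀))]
= [1/(0.692−0.196)] ln[(0.692/0.196)(1 − 0.514×0.4960/(0.196×37.7))]
= (1/0.4960) ln[3.531 × 0.9655] = 2.016 × ln(3.409) = 2.016 × 1.226 = 2.472 d.
L(t_c) = L₀ e^(−k_d t_c) = 37.7 × 0.6159 = 23.22 mg/L, and at the critical point k_a D_c = k_d L, so D_c = (0.196/0.692) × 23.22 = 6.577 mg/L.
Minimum DO = C_s − D_c = 11.0 − 6.577 = 4.423 mg/L.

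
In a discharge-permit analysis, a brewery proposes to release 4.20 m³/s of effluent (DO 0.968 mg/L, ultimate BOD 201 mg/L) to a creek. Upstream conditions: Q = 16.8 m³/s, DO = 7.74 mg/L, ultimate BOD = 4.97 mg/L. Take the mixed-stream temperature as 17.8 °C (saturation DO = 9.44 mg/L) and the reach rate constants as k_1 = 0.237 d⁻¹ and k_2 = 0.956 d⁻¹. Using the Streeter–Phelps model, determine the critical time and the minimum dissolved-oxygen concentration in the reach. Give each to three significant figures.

t_c ≈ 1.61 d; minimum DO ≈ 1.97 mg/L

Mixed DO = (16.8×7.74 + 4.20×0.968)/(16.8+4.20) = 134.1/21.00 = 6.386 mg/L.
Mixed L₀ = (16.8×4.97 + 4.20×201)/(21.00) = 927.7/21.00 = 44.18 mg/L.
Initial deficit D₀ = C_s − DO₀ = 9.44 − 6.386 = 3.054 mg/L.
t_c = (1/0.7190) ln[(0.956/0.237)(1 − 3.054×0.7190/(0.237×44.18))] = 1.391 × ln(3.188) = 1.612 d.
D_c = (0.237/0.956) × 44.18 × e^(−0.237×1.612) = 0.2479 × 44.18 × 0.6824 = 7.473 mg/L.
Minimum DO = 9.44 − 7.473 = 1.967 mg/L.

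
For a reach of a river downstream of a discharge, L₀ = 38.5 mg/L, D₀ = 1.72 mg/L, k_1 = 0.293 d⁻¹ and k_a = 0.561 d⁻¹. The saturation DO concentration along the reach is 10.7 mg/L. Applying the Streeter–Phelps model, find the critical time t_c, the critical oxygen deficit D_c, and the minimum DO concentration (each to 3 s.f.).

t_c ≈ 2.27 d; D_c ≈ 10.3 mg/L; min DO ≈ 0.354 mg/L

At the critical point dD/dt = 0, so k_1 L₀ e^(−k_1 t) = k_a D. Substituting D(t) from the Streeter–Phelps equation and solving for t gives
t_c = ln[(k_a/k_1)(1 − D₀(k_a−k_1)/(k_1 L₀))] / (k_a−k_1).
Here k_a−k_1 = 0.2680 d⁻¹ and 1 − D₀(k_a−k_1)/(k_1 L₀) = 1 − 1.72×0.2680/(0.293×38.5) = 0.9591, so
t_c = ln(1.915 × 0.9591) / 0.2680 = 0.6078 / 0.2680 = 2.268 d.
D_c = (k_1/k_a) L₀ e^(−k_1 t_c) = (0.293/0.561) × 38.5 × e^(−0.293×2.268) = 0.5223 × 38.5 × 0.5145 = 10.35 mg/L.
Minimum DO = C_s − D_c = 10.7 − 10.35 = 0.3542 mg/L.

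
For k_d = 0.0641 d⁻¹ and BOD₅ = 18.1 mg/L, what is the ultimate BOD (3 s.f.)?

L₀ ≈ 66.0 mg/L

BOD₅ = L₀(1 − e^(−5k_d)) ⇒ L₀ = BOD₅ / (1 − e^(−5×0.0641))
= 18.1 / (1 − 0.7258) = 18.1 / 0.2742 = 66.01 mg/L.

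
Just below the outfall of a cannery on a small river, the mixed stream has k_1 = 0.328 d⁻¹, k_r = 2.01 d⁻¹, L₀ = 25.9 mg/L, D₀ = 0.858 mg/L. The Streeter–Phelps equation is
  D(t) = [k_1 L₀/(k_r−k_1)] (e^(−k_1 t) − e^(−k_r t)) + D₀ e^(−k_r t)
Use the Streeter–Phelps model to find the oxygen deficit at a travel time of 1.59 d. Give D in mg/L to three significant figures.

D ≈ 2.83 mg/L

k_1 L₀/(k_r−k_1) = 0.328×25.9/(2.01−0.328) = 8.495/1.682 = 5.051 mg/L.
e^(−k_1 t) = e^(−0.328×1.590) = 0.5936; e^(−k_r t) = e^(−2.01×1.590) = 0.04093.
D = 5.051 × (0.5936 − 0.04093) + 0.858 × 0.04093 = 2.791 + 0.03512 = 2.827 mg/L.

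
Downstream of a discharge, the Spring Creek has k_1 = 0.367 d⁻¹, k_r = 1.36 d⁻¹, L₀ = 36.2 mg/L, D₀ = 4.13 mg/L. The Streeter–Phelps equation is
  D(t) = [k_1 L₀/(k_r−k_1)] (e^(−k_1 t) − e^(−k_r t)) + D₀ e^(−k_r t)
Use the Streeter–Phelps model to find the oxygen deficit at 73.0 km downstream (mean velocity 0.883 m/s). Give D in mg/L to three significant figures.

Travel time t = x/v = 73.0 km / (0.883 m/s) = 73000 m / 0.883 m/s = 82670 s = 0.9569 d.
k_1 L₀/(k_r−k_1) = 0.367×36.2/(1.36−0.367) = 13.29/0.9930 = 13.38 mg/L.
e^(−k_1 t) = e^(−0.367×0.9569) = 0.7039; e^(−k_r t) = e^(−1.36×0.9569) = 0.2722.
D = 13.38 × (0.7039 − 0.2722) + 4.13 × 0.2722 = 5.776 + 1.124 = 6.900 mg/L.

D ≈ 6.90 mg/L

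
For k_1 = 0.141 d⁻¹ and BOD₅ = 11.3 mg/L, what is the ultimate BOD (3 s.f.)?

BOD₅ = L₀(1 − e^(−5k_1)) ⇒ L₀ = BOD₅ / (1 − e^(−5×0.141))
= 11.3 / (1 − 0.4941) = 11.3 / 0.5059 = 22.34 mg/L.

L₀ ≈ 22.3 mg/L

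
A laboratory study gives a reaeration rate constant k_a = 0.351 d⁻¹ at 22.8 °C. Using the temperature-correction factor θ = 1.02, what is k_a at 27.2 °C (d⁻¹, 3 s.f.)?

k_a(T₂) = k_a(T₁) · θ^(T₂−T₁) = 0.351 × 1.02^(27.2−22.8)
= 0.351 × 1.02^4.40 = 0.351 × 1.091 = 0.3830 d⁻¹.

k_a ≈ 0.383 d⁻¹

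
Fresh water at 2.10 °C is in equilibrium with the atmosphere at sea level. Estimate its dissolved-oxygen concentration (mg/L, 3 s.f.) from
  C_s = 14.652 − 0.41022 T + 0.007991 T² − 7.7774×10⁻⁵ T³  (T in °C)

C_s = 14.652 − 0.41022×2.10 + 0.007991×2.10² − 7.7774×10⁻⁵×2.10³ = 13.83 mg/L.

C_s ≈ 13.8 mg/L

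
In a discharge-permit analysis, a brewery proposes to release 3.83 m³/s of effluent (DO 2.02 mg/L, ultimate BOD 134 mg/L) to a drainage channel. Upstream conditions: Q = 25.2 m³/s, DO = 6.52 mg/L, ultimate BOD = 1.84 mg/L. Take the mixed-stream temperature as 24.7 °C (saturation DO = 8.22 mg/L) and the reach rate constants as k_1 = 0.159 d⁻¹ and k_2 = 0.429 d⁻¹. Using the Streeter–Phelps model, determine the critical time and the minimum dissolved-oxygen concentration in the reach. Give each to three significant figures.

Mixed DO = (25.2×6.52 + 3.83×2.02)/(25.2+3.83) = 172.0/29.03 = 5.926 mg/L.
Mixed L₀ = (25.2×1.84 + 3.83×134)/(29.03) = 559.6/29.03 = 19.28 mg/L.
Initial deficit D₀ = C_s − DO₀ = 8.22 − 5.926 = 2.294 mg/L.
t_c = (1/0.2700) ln[(0.429/0.159)(1 − 2.294×0.2700/(0.159×19.28))] = 3.704 × ln(2.153) = 2.840 d.
D_c = (0.159/0.429) × 19.28 × e^(−0.159×2.840) = 0.3706 × 19.28 × 0.6366 = 4.548 mg/L.
Minimum DO = 8.22 − 4.548 = 3.672 mg/L.

t_c ≈ 2.84 d; minimum DO ≈ 3.67 mg/L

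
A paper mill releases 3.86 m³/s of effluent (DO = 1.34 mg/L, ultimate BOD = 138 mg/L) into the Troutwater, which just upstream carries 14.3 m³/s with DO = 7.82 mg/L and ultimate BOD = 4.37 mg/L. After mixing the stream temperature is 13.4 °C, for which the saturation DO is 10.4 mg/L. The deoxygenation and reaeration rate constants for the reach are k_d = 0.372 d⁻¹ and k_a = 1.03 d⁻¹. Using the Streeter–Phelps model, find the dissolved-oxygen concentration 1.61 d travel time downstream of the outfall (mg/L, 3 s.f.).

DO ≈ 3.00 mg/L

Mixed DO = (14.3×7.82 + 3.86×1.34)/(14.3+3.86) = 117.0/18.16 = 6.443 mg/L.
Mixed L₀ = (14.3×4.37 + 3.86×138)/(18.16) = 595.2/18.16 = 32.77 mg/L.
Initial deficit D₀ = C_s − DO₀ = 10.4 − 6.443 = 3.957 mg/L.
D(1.61) = [0.372×32.77/(1.03−0.372)](e^(−0.372×1.61) − e^(−1.03×1.61)) + 3.957 e^(−1.03×1.61)
= 18.53 × (0.5494 − 0.1905) + 3.957 × 0.1905 = 7.404 mg/L.
DO = 10.4 − 7.404 = 2.996 mg/L.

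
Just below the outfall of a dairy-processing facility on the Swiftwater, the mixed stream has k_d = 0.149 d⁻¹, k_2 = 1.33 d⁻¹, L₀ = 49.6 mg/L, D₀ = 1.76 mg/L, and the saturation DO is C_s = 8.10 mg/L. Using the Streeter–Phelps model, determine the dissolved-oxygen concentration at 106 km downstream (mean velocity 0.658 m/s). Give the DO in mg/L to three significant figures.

Travel time t = x/v = 106 km / (0.658 m/s) = 106000 m / 0.658 m/s = 161100 s = 1.865 d.
k_d L₀/(k_2−k_d) = 0.149×49.6/(1.33−0.149) = 7.390/1.181 = 6.258 mg/L.
e^(−k_d t) = e^(−0.149×1.865) = 0.7574; e^(−k_2 t) = e^(−1.33×1.865) = 0.08376.
D = 6.258 × (0.7574 − 0.08376) + 1.76 × 0.08376 = 4.216 + 0.1474 = 4.363 mg/L.
DO = C_s − D = 8.10 − 4.363 = 3.737 mg/L.

DO ≈ 3.74 mg/L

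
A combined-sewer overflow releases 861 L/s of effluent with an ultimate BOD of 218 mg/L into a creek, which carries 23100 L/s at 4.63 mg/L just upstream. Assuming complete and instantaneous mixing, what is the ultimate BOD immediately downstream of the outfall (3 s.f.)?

12.3 mg/L

Flow-weighted mixing: C = (Q_r C_r + Q_w C_w)/(Q_r + Q_w)
= (23100×4.63 + 861×218)/(23100 + 861) = 294700/23960 = 12.30 mg/L.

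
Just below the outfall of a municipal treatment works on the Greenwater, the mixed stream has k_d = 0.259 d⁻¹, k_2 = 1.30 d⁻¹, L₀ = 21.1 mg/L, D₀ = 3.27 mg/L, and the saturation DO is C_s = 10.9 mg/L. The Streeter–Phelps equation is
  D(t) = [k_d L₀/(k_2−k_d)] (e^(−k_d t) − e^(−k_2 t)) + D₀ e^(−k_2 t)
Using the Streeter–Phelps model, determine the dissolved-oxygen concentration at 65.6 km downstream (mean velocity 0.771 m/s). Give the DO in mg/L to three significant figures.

Travel time t = x/v = 65.6 km / (0.771 m/s) = 65600 m / 0.771 m/s = 85080 s = 0.9848 d.
k_d L₀/(k_2−k_d) = 0.259×21.1/(1.30−0.259) = 5.465/1.041 = 5.250 mg/L.
e^(−k_d t) = e^(−0.259×0.9848) = 0.7749; e^(−k_2 t) = e^(−1.30×0.9848) = 0.2780.
D = 5.250 × (0.7749 − 0.2780) + 3.27 × 0.2780 = 2.609 + 0.9090 = 3.518 mg/L.
DO = C_s − D = 10.9 − 3.518 = 7.382 mg/L.

DO ≈ 7.38 mg/L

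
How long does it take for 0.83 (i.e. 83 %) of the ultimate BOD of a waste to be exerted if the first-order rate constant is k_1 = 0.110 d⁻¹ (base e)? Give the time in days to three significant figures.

y/L₀ = 1 − e^(−k_1 t) = 0.83 ⇒ e^(−k_1 t) = 0.170
t = −ln(0.170) / 0.110 = 1.772 / 0.110 = 16.11 d.

t ≈ 16.1 d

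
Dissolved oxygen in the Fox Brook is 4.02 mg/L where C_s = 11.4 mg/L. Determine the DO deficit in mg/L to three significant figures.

D = C_s − C = 11.4 − 4.02 = 7.38 mg/L.

D ≈ 7.38 mg/L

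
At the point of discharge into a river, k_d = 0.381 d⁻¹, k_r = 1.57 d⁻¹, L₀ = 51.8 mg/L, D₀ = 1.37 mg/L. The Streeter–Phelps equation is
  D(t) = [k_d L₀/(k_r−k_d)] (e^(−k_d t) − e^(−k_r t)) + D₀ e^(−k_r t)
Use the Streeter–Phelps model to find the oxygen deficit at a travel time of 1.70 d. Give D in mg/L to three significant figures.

D ≈ 7.63 mg/L

k_d L₀/(k_r−k_d) = 0.381×51.8/(1.57−0.381) = 19.74/1.189 = 16.60 mg/L.
e^(−k_d t) = e^(−0.381×1.700) = 0.5232; e^(−k_r t) = e^(−1.57×1.700) = 0.06932.
D = 16.60 × (0.5232 − 0.06932) + 1.37 × 0.06932 = 7.535 + 0.09497 = 7.630 mg/L.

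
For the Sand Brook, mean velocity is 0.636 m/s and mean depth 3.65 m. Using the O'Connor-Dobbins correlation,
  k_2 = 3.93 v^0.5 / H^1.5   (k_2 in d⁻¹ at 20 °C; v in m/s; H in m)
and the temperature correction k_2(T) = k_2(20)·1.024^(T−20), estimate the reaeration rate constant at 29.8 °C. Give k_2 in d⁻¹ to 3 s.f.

k_2(20) = 3.93 × 0.636^0.5 / 3.65^1.5 = 3.93 × 0.7975 / 6.973 = 0.4495 d⁻¹.
k_2(29.8) = 0.4495 × 1.024^(29.8−20) = 0.4495 × 1.262 = 0.5671 d⁻¹.

k_2 ≈ 0.567 d⁻¹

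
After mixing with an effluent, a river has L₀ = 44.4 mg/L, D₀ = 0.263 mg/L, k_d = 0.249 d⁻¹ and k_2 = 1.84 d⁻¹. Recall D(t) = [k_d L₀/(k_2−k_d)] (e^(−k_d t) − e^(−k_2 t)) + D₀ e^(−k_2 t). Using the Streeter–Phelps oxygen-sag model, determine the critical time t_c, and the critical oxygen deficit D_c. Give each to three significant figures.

t_c ≈ 1.23 d; D_c ≈ 4.42 mg/L

With k_2/k_d = 7.390 and 1 − D₀(k_2−k_d)/(k_d L₀) = 0.9622,
t_c = ln(7.390 × 0.9622) / (1.84 − 0.249) = ln(7.110) / 1.591 = 1.961/1.591 = 1.233 d.
D_c = (k_d/k_2) L₀ e^(−k_d t_c) = (0.249/1.84) × 44.4 × e^(−0.249×1.233) = 0.1353 × 44.4 × 0.7357 = 4.420 mg/L.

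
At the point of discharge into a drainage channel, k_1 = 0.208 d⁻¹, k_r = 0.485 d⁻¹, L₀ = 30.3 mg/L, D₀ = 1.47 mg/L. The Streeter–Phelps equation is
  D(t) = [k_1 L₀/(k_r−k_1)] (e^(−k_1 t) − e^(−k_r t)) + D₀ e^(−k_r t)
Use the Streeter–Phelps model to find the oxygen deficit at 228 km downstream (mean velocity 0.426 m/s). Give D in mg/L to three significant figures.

D ≈ 5.22 mg/L

Travel time t = x/v = 228 km / (0.426 m/s) = 228000 m / 0.426 m/s = 535200 s = 6.195 d.
k_1 L₀/(k_r−k_1) = 0.208×30.3/(0.485−0.208) = 6.302/0.2770 = 22.75 mg/L.
e^(−k_1 t) = e^(−0.208×6.195) = 0.2757; e^(−k_r t) = e^(−0.485×6.195) = 0.04957.
D = 22.75 × (0.2757 − 0.04957) + 1.47 × 0.04957 = 5.145 + 0.07287 = 5.218 mg/L.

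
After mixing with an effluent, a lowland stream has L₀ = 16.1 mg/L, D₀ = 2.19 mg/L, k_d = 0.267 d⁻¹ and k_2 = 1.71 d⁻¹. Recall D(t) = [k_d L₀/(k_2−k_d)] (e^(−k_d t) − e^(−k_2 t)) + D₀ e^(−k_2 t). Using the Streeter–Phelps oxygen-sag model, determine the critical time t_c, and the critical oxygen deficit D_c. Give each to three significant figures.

t_c ≈ 0.366 d; D_c ≈ 2.28 mg/L

At the critical point dD/dt = 0, so k_d L₀ e^(−k_d t) = k_2 D. Substituting D(t) from the Streeter–Phelps equation and solving for t gives
t_c = ln[(k_2/k_d)(1 − D₀(k_2−k_d)/(k_d L₀))] / (k_2−k_d).
Here k_2−k_d = 1.443 d⁻¹ and 1 − D₀(k_2−k_d)/(k_d L₀) = 1 − 2.19×1.443/(0.267×16.1) = 0.2649, so
t_c = ln(6.404 × 0.2649) / 1.443 = 0.5284 / 1.443 = 0.3662 d.
D_c = (k_d/k_2) L₀ e^(−k_d t_c) = (0.267/1.71) × 16.1 × e^(−0.267×0.3662) = 0.1561 × 16.1 × 0.9069 = 2.280 mg/L.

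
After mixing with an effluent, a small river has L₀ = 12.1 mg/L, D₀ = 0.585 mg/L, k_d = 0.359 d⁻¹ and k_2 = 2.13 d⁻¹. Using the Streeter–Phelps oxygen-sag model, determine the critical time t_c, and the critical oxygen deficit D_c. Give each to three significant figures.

t_c ≈ 0.852 d; D_c ≈ 1.50 mg/L

t_c = [1/(k_2−k_d)] ln[(k_2/k_d)(1 − D₀(k_2−k_d)/(k_d L₀))]
= [1/(2.13−0.359)] ln[(2.13/0.359)(1 − 0.585×1.771/(0.359×12.1))]
= (1/1.771) ln[5.933 × 0.7615] = 0.5647 × ln(4.518) = 0.5647 × 1.508 = 0.8515 d.
L(t_c) = L₀ e^(−k_d t_c) = 12.1 × 0.7366 = 8.913 mg/L, and at the critical point k_2 D_c = k_d L, so D_c = (0.359/2.13) × 8.913 = 1.502 mg/L.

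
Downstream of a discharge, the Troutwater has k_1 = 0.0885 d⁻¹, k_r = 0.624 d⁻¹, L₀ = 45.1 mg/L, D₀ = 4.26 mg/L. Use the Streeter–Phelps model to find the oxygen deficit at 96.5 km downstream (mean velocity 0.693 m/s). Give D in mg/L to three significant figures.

Travel time t = x/v = 96.5 km / (0.693 m/s) = 96500 m / 0.693 m/s = 139200 s = 1.612 d.
k_1 L₀/(k_r−k_1) = 0.0885×45.1/(0.624−0.0885) = 3.991/0.5355 = 7.454 mg/L.
e^(−k_1 t) = e^(−0.0885×1.612) = 0.8671; e^(−k_r t) = e^(−0.624×1.612) = 0.3658.
D = 7.454 × (0.8671 − 0.3658) + 4.26 × 0.3658 = 3.736 + 1.558 = 5.295 mg/L.

D ≈ 5.29 mg/L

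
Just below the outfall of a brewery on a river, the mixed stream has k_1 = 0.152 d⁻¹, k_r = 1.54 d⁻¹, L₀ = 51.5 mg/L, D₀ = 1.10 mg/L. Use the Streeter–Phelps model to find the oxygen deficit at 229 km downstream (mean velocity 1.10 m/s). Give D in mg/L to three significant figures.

D ≈ 3.80 mg/L

Travel time t = x/v = 229 km / (1.10 m/s) = 229000 m / 1.10 m/s = 208200 s = 2.410 d.
k_1 L₀/(k_r−k_1) = 0.152×51.5/(1.54−0.152) = 7.828/1.388 = 5.640 mg/L.
e^(−k_1 t) = e^(−0.152×2.410) = 0.6933; e^(−k_r t) = e^(−1.54×2.410) = 0.02446.
D = 5.640 × (0.6933 − 0.02446) + 1.10 × 0.02446 = 3.772 + 0.02691 = 3.799 mg/L.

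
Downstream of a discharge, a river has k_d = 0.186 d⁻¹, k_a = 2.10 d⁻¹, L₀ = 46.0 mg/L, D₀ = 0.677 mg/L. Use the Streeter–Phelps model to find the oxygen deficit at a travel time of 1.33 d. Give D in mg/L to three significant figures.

D ≈ 3.26 mg/L

k_d L₀/(k_a−k_d) = 0.186×46.0/(2.10−0.186) = 8.556/1.914 = 4.470 mg/L.
e^(−k_d t) = e^(−0.186×1.330) = 0.7808; e^(−k_a t) = e^(−2.10×1.330) = 0.06124.
D = 4.470 × (0.7808 − 0.06124) + 0.677 × 0.06124 = 3.217 + 0.04146 = 3.258 mg/L.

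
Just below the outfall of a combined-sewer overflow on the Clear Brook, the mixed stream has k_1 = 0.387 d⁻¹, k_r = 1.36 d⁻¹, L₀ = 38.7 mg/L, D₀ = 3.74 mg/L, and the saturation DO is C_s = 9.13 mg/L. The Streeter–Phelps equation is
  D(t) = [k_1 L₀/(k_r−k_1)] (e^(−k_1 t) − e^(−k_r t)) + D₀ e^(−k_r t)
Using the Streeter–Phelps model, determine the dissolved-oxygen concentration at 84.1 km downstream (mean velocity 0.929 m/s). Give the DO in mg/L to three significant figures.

Travel time t = x/v = 84.1 km / (0.929 m/s) = 84100 m / 0.929 m/s = 90530 s = 1.048 d.
k_1 L₀/(k_r−k_1) = 0.387×38.7/(1.36−0.387) = 14.98/0.9730 = 15.39 mg/L.
e^(−k_1 t) = e^(−0.387×1.048) = 0.6667; e^(−k_r t) = e^(−1.36×1.048) = 0.2405.
D = 15.39 × (0.6667 − 0.2405) + 3.74 × 0.2405 = 6.559 + 0.8995 = 7.459 mg/L.
DO = C_s − D = 9.13 − 7.459 = 1.671 mg/L.

DO ≈ 1.67 mg/L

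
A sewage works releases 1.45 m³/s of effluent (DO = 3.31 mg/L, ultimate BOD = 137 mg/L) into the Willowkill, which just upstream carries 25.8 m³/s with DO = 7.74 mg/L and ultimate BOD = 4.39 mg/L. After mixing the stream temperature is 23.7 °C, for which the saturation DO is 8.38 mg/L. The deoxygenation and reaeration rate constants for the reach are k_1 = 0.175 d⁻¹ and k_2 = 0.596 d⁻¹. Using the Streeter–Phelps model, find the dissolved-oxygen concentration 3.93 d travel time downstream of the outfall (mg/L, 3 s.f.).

DO ≈ 6.36 mg/L

Mixed DO = (25.8×7.74 + 1.45×3.31)/(25.8+1.45) = 204.5/27.25 = 7.504 mg/L.
Mixed L₀ = (25.8×4.39 + 1.45×137)/(27.25) = 311.9/27.25 = 11.45 mg/L.
Initial deficit D₀ = C_s − DO₀ = 8.38 − 7.504 = 0.8757 mg/L.
D(3.93) = [0.175×11.45/(0.596−0.175)](e^(−0.175×3.93) − e^(−0.596×3.93)) + 0.8757 e^(−0.596×3.93)
= 4.758 × (0.5027 − 0.09611) + 0.8757 × 0.09611 = 2.019 mg/L.
DO = 8.38 − 2.019 = 6.361 mg/L.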